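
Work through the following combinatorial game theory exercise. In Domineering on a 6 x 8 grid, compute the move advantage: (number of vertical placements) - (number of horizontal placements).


Board is 6 x 8 (rows x cols).
Left (vertical) placements: (rows-1) * cols = 5 * 8 = 40
Right (horizontal) placements: rows * (cols-1) = 6 * 7 = 42
Advantage = Left - Right = 40 - 42 = -2

-2


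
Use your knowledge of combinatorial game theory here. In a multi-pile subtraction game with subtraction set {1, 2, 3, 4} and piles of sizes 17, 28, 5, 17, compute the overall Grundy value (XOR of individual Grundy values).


Subtraction set: {1, 2, 3, 4}
For this subtraction set, G(n) = n mod 5 (period = max + 1 = 5).
Pile 1 (size 17): G(17) = 17 mod 5 = 2
Pile 2 (size 28): G(28) = 28 mod 5 = 3
Pile 3 (size 5): G(5) = 5 mod 5 = 0
Pile 4 (size 17): G(17) = 17 mod 5 = 2
Total Grundy value = XOR of all: 2 XOR 3 XOR 0 XOR 2 = 3

3


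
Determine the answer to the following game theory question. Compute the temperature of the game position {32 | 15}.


The game is {32 | 15}, a switch {a | b} with numbers a > b.
Cooling {a | b} by t gives {a - t | b + t}, which stops being hot when a - t = b + t, i.e. at t = (a - b)/2. So the temperature of a switch is (a - b)/2.
Temperature = (Left option - Right option) / 2
= (32 - (15)) / 2
= 17 / 2
= 17/2

17/2


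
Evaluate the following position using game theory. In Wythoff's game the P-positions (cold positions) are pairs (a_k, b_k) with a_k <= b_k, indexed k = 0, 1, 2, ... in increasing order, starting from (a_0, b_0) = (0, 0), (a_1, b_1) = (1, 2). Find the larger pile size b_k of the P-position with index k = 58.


By Wythoff's theorem, a_k = floor(k * phi) and b_k = floor(k * phi^2) = a_k + k, where phi = (1 + sqrt(5))/2 is the golden ratio.
phi = (1 + sqrt(5))/2 = 1.618034
phi^2 = phi + 1 = 2.618034
k = 58
k * phi^2 = 58 * 2.618034 = 151.845971
b_58 = floor(k * phi^2) = 151 (check: a_58 + k = 93 + 58 = 151)

151


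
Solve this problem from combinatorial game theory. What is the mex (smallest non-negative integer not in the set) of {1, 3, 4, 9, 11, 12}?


Set = {1, 3, 4, 9, 11, 12}
0 is NOT in the set. This is the mex.
mex = 0

0


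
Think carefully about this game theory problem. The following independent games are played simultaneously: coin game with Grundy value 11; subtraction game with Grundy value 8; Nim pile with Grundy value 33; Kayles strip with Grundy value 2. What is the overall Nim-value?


By the Sprague-Grundy theorem, the Grundy value of a sum of games is the XOR of individual Grundy values.
coin game: Grundy value = 11. Running XOR: 0 XOR 11 = 11
subtraction game: Grundy value = 8. Running XOR: 11 XOR 8 = 3
Nim pile: Grundy value = 33. Running XOR: 3 XOR 33 = 34
Kayles strip: Grundy value = 2. Running XOR: 34 XOR 2 = 32
The combined Grundy value is 32.

32


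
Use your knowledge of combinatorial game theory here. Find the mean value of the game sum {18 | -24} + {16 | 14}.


G1 = {18 | -24}, G2 = {16 | 14}
Each is a switch {a | b} with numbers a > b; its mean value is (a + b)/2, and mean value is additive over game sums: m(G1 + G2) = m(G1) + m(G2).
Mean of G1 = (18 + (-24))/2 = -6/2 = -3
Mean of G2 = (16 + (14))/2 = 30/2 = 15
Mean of G1 + G2 = -3 + 15 = 12

12


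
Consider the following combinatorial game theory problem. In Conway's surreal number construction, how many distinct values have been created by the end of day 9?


Day 0: {|} = 0 is born. Count = 1.
Day n: the number of surreal numbers born by day n is 2^(n+1) - 1.
By day 0: 2^1 - 1 = 1
By day 1: 2^2 - 1 = 3
By day 2: 2^3 - 1 = 7
By day 3: 2^4 - 1 = 15
By day 4: 2^5 - 1 = 31
By day 5: 2^6 - 1 = 63
By day 6: 2^7 - 1 = 127
By day 7: 2^8 - 1 = 255
By day 8: 2^9 - 1 = 511
By day 9: 2^10 - 1 = 1023
By day 9: 1023 surreal numbers.

1023


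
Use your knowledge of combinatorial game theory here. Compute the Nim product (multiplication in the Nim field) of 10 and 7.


Nim multiplication is bilinear over XOR: (u XOR v) * w = (u*w) XOR (v*w).
So we split each operand into its bit components and XOR the pairwise Nim products.
10 = 2 + 8 (as XOR of powers of 2).
7 = 1 + 2 + 4 (as XOR of powers of 2).
Using the standard Nim-product table on single bits:
  2*2 = 3,   2*4 = 8,   2*8 = 12,
  4*4 = 6,   4*8 = 11,  8*8 = 13,
and  1*x = x (identity), k*l = l*k (commutative).
Pairwise Nim products:
  2 * 1 = 2
  2 * 2 = 3
  2 * 4 = 8
  8 * 1 = 8
  8 * 2 = 12
  8 * 4 = 11
XOR them: 2 XOR 3 XOR 8 XOR 8 XOR 12 XOR 11 = 6.
Result: 10 * 7 = 6 (in Nim).

6


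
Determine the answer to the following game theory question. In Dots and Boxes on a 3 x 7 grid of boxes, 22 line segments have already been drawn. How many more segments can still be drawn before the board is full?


Grid: 3 x 7 boxes, i.e. 4 rows and 8 columns of dots.
Horizontal edges: (rows + 1) * cols = 4 * 7 = 28
Vertical edges: rows * (cols + 1) = 3 * 8 = 24
Total edges: 28 + 24 = 52
Edges drawn: 22
Remaining: 52 - 22 = 30

30


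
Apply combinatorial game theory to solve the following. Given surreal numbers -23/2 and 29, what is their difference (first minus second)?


x = -23/2, y = 29
Converting to common denominator: 2
x = -23/2, y = 58/2
x - y = -23/2 - 29 = -81/2

-81/2


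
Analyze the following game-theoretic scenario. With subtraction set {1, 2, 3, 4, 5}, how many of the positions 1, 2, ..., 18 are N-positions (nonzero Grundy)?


Subtraction set S = {1, 2, 3, 4, 5}, so G(n) = n mod 6.
G(n) = 0 when n is a multiple of 6.
Multiples of 6 in [1, 18]: 3
N-positions (nonzero Grundy) = 18 - 3 = 15

15


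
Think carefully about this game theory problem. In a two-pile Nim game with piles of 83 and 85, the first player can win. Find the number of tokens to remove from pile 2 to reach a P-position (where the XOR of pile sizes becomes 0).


Piles: 83 and 85
Current XOR: 83 XOR 85 = 6 (non-zero, so this is an N-position).
To make the XOR zero, we need to find a move that balances the piles.
For pile 2 (size 85): target = 85 XOR 6 = 83
We reduce pile 2 from 85 to 83.
Tokens removed: 85 - 83 = 2
Verification: 83 XOR 83 = 0

2


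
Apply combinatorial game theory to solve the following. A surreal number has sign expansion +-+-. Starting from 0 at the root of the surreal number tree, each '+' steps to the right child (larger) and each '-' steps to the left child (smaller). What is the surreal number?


Sign expansion: +-+-
Rule: track bounds (lo, hi), initially (-inf, +inf). On '+', the current value becomes lo and we move to the simplest number in (value, hi): value + 1 if hi = +inf, otherwise the midpoint (value + hi)/2. On '-', the current value becomes hi and we move to value - 1 if lo = -inf, otherwise the midpoint (lo + value)/2.
Start at 0.
Step 1: sign = +, move right. Bounds: (0, +inf). Value = 1
Step 2: sign = -, move left. Bounds: (0, 1). Value = 1/2
Step 3: sign = +, move right. Bounds: (1/2, 1). Value = 3/4
Step 4: sign = -, move left. Bounds: (1/2, 3/4). Value = 5/8
The surreal number with sign expansion +-+- is 5/8.

5/8


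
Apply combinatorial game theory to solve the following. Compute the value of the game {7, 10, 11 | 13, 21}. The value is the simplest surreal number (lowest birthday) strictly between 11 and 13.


Left options: {7, 10, 11}, max = 11
Right options: {13, 21}, min = 13
All options are numbers and max(Left) < min(Right), so by the simplicity theorem the value is the simplest (earliest-born) number strictly between 11 and 13.
The only integer strictly between 11 and 13 is 12.
No non-integer in the interval can be simpler: if x is a non-integer in the interval, then floor(x) or ceil(x) also lies in the interval (the interval contains an integer), and both are proper prefixes of x's sign expansion, i.e. born earlier. So the game value is 12.
Game value = 12

12


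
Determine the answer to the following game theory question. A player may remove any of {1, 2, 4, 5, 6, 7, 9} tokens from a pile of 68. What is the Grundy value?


The subtraction set is S = {1, 2, 4, 5, 6, 7, 9}.
G(k) = mex{ G(k - s) : s in S, s <= k }. We compute iteratively: G(0) = 0.
G(1) = mex({0}) = 1
G(2) = mex({0, 1}) = 2
G(3) = mex({1, 2}) = 0
G(4) = mex({0, 2}) = 1
G(5) = mex({0, 1}) = 2
G(6) = mex({0, 1, 2}) = 3
G(7) = mex({0, 1, 2, 3}) = 4
G(8) = mex({0, 1, 2, 3, 4}) = 5
G(9) = mex({0, 1, 2, 4, 5}) = 3
G(10) = mex({0, 1, 2, 3, 5}) = 4
G(11) = mex({1, 2, 3, 4}) = 0
G(12) = mex({0, 2, 3, 4, 5}) = 1
G(13) = mex({0, 1, 3, 4, 5}) = 2
G(14) = mex({1, 2, 3, 4, 5}) = 0
G(15) = mex({0, 2, 3, 4, 5}) = 1
G(16) = mex({0, 1, 3, 4}) = 2
G(17) = mex({0, 1, 2, 4, 5}) = 3
G(18) = mex({0, 1, 2, 3}) = 4
G(19) = mex({0, 1, 2, 3, 4}) = 5
Observe that G(11)..G(19) = 0, 1, 2, 0, 1, 2, 3, 4, 5 repeats G(0)..G(8) = 0, 1, 2, 0, 1, 2, 3, 4, 5.
For k >= max(S) = 9, G(k) is determined by the previous 9 values G(k-9)..G(k-1); a window of 9 consecutive values has recurred shifted by 11, so by induction G(k + 11) = G(k) for all k >= 0: the sequence is periodic from the start with period 11.
One period: G(0..10) = 0, 1, 2, 0, 1, 2, 3, 4, 5, 3, 4.
68 mod 11 = 2, so G(68) = G(2) = 2.

2


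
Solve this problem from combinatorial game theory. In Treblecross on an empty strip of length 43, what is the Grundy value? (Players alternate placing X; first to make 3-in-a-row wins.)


Treblecross: place X on empty cells; 3-in-a-row wins.
Playing within two cells of an existing X lets the opponent win at once, so sensible play treats the cells i-2..i+2 around each X as dead. The player left with no safe cell loses, so this is a normal-play take-away game on strips of safe cells.
Placing X at cell i (0-indexed) of a strip of k safe cells leaves independent strips of sizes max(0, i-2) and max(0, k-i-3). Hence G(k) = mex{ G(max(0,i-2)) XOR G(max(0,k-i-3)) : 0 <= i < k }, with G(0) = 0.
G(1): splits (0,0):0^0=0 -> mex({0}) = 1
G(2): splits (0,0):0^0=0 -> mex({0}) = 1
G(3): splits (0,0):0^0=0 -> mex({0}) = 1
G(4): splits (0,1):0^1=1 (0,0):0^0=0 -> mex({0, 1}) = 2
G(5): splits (0,2):0^1=1 (0,1):0^1=1 (0,0):0^0=0 -> mex({0, 1}) = 2
G(6) = mex({1}) = 0
G(7) = mex({0, 1, 2}) = 3
G(8) = mex({0, 1, 2}) = 3
G(9) = mex({0, 2}) = 1
G(10) = mex({0, 2, 3}) = 1
G(11) = mex({0, 3}) = 1
G(12) = mex({1, 3}) = 0
G(13) = mex({0, 1, 2, 3}) = 4
G(14) = mex({0, 1, 2}) = 3
G(15) = mex({0, 1, 2}) = 3
G(16) = mex({0, 1, 2, 4}) = 3
G(17) = mex({0, 1, 3, 4}) = 2
G(18) = mex({0, 1, 3, 4}) = 2
G(19) = mex({0, 1, 3, 5}) = 2
G(20) = mex({0, 1, 2, 3, 5}) = 4
G(21) = mex({0, 1, 2, 3, 5}) = 4
G(22) = mex({1, 2, 6}) = 0
G(23) = mex({0, 1, 2, 3, 4, 6}) = 5
G(24) = mex({0, 1, 2, 3, 4}) = 5
G(25) = mex({0, 1, 3, 4, 7}) = 2
G(26) = mex({0, 1, 3, 4, 5, 7}) = 2
G(27) = mex({0, 1, 3, 5}) = 2
G(28) = mex({0, 1, 2, 5}) = 3
G(29) = mex({0, 1, 2, 4, 5, 6}) = 3
G(30) = mex({1, 2, 4, 6}) = 0
G(31) = mex({0, 1, 2, 3, 4, 6}) = 5
G(32) = mex({1, 2, 3, 4, 7}) = 0
G(33) = mex({0, 3, 7}) = 1
G(34) = mex({0, 2, 3, 5, 7}) = 1
G(35) = mex({0, 2, 3, 5, 6}) = 1
G(36) = mex({0, 1, 2, 5, 6}) = 3
G(37) = mex({0, 1, 2, 4, 5, 6}) = 3
G(38) = mex({0, 1, 2, 4}) = 3
G(39) = mex({0, 1, 2, 3, 4, 7}) = 5
G(40) = mex({0, 1, 2, 3, 4, 5, 7}) = 6
G(41) = mex({0, 1, 2, 3, 5, 7}) = 4
G(42) = mex({0, 1, 2, 3, 5, 6, 7}) = 4
G(43) = mex({0, 2, 3, 5, 6}) = 1
Therefore G(43) = 1.

1


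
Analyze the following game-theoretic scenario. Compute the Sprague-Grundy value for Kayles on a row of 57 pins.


Kayles: a move removes 1 or 2 adjacent pins from a contiguous row.
Removing pins from a row of k leaves two independent rows (a, b) with a + b = k - 1 (one pin) or a + b = k - 2 (two pins); an end removal gives a = 0.
By Sprague-Grundy, G(k) = mex{ G(a) XOR G(b) } over all these splits. G(0) = 0.
G(1): splits (0,0):0^0=0 -> mex({0}) = 1
G(2): splits (0,1):0^1=1 (0,0):0^0=0 -> mex({0, 1}) = 2
G(3): splits (0,2):0^2=2 (1,1):1^1=0 (0,1):0^1=1 -> mex({0, 1, 2}) = 3
G(4): splits (0,3):0^3=3 (1,2):1^2=3 (0,2):0^2=2 (1,1):1^1=0 -> mex({0, 2, 3}) = 1
G(5): splits (0,4):0^1=1 (1,3):1^3=2 (2,2):2^2=0 (0,3):0^3=3 (1,2):1^2=3 -> mex({0, 1, 2, 3}) = 4
G(6) = mex({0, 1, 2, 4}) = 3
G(7) = mex({0, 1, 3, 4, 5}) = 2
G(8) = mex({0, 2, 3, 5, 6}) = 1
G(9) = mex({0, 1, 2, 3, 6, 7}) = 4
G(10) = mex({0, 1, 3, 4, 5, 7}) = 2
G(11) = mex({0, 1, 2, 3, 4, 5}) = 6
G(12) = mex({0, 1, 2, 3, 5, 6, 7}) = 4
G(13) = mex({0, 2, 3, 4, 6, 7}) = 1
G(14) = mex({0, 1, 4, 5, 6, 7}) = 2
G(15) = mex({0, 1, 2, 3, 4, 5, 6}) = 7
G(16) = mex({0, 2, 3, 5, 6, 7}) = 1
G(17) = mex({0, 1, 2, 3, 5, 6, 7}) = 4
G(18) = mex({0, 1, 2, 4, 5, 6}) = 3
G(19) = mex({0, 1, 3, 4, 5, 7}) = 2
G(20) = mex({0, 2, 3, 4, 5, 6, 7}) = 1
G(21) = mex({0, 1, 2, 3, 5, 6, 7}) = 4
G(22) = mex({0, 1, 2, 3, 4, 5, 7}) = 6
G(23) = mex({0, 1, 2, 3, 4, 5, 6}) = 7
G(24) = mex({0, 1, 2, 3, 5, 6, 7}) = 4
G(25) = mex({0, 2, 3, 4, 6, 7}) = 1
G(26) = mex({0, 1, 3, 4, 5, 6, 7}) = 2
G(27) = mex({0, 1, 2, 3, 4, 5, 6, 7}) = 8
G(28) = mex({0, 1, 2, 3, 4, 6, 7, 8}) = 5
G(29) = mex({0, 1, 2, 3, 5, 6, 7, 8, 9}) = 4
G(30) = mex({0, 1, 2, 3, 4, 5, 6, 9, 10}) = 7
G(31) = mex({0, 1, 3, 4, 5, 7, 10, 11}) = 2
G(32) = mex({0, 2, 3, 4, 5, 6, 7, 9, 11}) = 1
G(33) = mex({0, 1, 2, 3, 4, 5, 6, 7, 9, 12}) = 8
G(34) = mex({0, 1, 2, 3, 4, 5, 7, 8, 11, 12}) = 6
G(35) = mex({0, 1, 2, 3, 4, 5, 6, 8, 9, 10, 11}) = 7
G(36) = mex({0, 1, 2, 3, 5, 6, 7, 9, 10}) = 4
G(37) = mex({0, 2, 3, 4, 6, 7, 9, 10, 11, 12}) = 1
G(38) = mex({0, 1, 3, 4, 5, 6, 7, 9, 10, 11, 12}) = 2
G(39) = mex({0, 1, 2, 4, 5, 6, 7, 9, 10, 12, 14}) = 3
G(40) = mex({0, 2, 3, 4, 6, 7, 11, 12, 14}) = 1
G(41) = mex({0, 1, 2, 3, 5, 6, 7, 9, 10, 11, 12}) = 4
G(42) = mex({0, 1, 2, 3, 4, 5, 6, 9, 10}) = 7
G(43) = mex({0, 1, 3, 4, 5, 7, 9, 10, 12, 15}) = 2
G(44) = mex({0, 2, 3, 4, 5, 6, 7, 9, 10, 12, 15}) = 1
G(45) = mex({0, 1, 2, 3, 4, 5, 6, 7, 9, 10, 12, 14}) = 8
G(46) = mex({0, 1, 3, 4, 5, 7, 8, 11, 12, 14}) = 2
G(47) = mex({0, 1, 2, 3, 4, 5, 6, 8, 9, 10, 11, 12}) = 7
G(48) = mex({0, 1, 2, 3, 5, 6, 7, 9, 10}) = 4
G(49) = mex({0, 2, 3, 4, 6, 7, 9, 10, 11, 12, 15}) = 1
G(50) = mex({0, 1, 4, 5, 6, 7, 9, 11, 12, 14, 15}) = 2
G(51) = mex({0, 1, 2, 3, 4, 5, 6, 7, 9, 12, 14, 15}) = 8
G(52) = mex({0, 2, 3, 4, 5, 6, 7, 8, 11, 12, 15}) = 1
G(53) = mex({0, 1, 2, 3, 5, 6, 7, 8, 9, 10, 11, 12}) = 4
G(54) = mex({0, 1, 2, 3, 4, 5, 6, 9, 10}) = 7
G(55) = mex({0, 1, 3, 4, 5, 7, 9, 10, 11, 12}) = 2
G(56) = mex({0, 2, 3, 4, 5, 6, 7, 9, 10, 11, 12, 13, 14}) = 1
G(57) = mex({0, 1, 2, 3, 5, 6, 7, 9, 10, 12, 13, 14, 15}) = 4
Therefore G(57) = 4.

4


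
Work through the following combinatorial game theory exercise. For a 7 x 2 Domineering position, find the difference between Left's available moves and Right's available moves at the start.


Board is 7 x 2 (rows x cols).
Left (vertical) placements: (rows-1) * cols = 6 * 2 = 12
Right (horizontal) placements: rows * (cols-1) = 7 * 1 = 7
Advantage = Left - Right = 12 - 7 = 5

5


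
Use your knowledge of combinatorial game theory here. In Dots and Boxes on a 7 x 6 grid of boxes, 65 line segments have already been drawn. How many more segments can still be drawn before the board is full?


Grid: 7 x 6 boxes, i.e. 8 rows and 7 columns of dots.
Horizontal edges: (rows + 1) * cols = 8 * 6 = 48
Vertical edges: rows * (cols + 1) = 7 * 7 = 49
Total edges: 48 + 49 = 97
Edges drawn: 65
Remaining: 97 - 65 = 32

32


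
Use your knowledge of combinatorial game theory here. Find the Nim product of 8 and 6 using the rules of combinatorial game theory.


Nim multiplication is bilinear over XOR: (u XOR v) * w = (u*w) XOR (v*w).
So we split each operand into its bit components and XOR the pairwise Nim products.
8 = 8 (as XOR of powers of 2).
6 = 2 + 4 (as XOR of powers of 2).
Using the standard Nim-product table on single bits:
  2*2 = 3,   2*4 = 8,   2*8 = 12,
  4*4 = 6,   4*8 = 11,  8*8 = 13,
and  1*x = x (identity), k*l = l*k (commutative).
Pairwise Nim products:
  8 * 2 = 12
  8 * 4 = 11
XOR them: 12 XOR 11 = 7.
Result: 8 * 6 = 7 (in Nim).

7


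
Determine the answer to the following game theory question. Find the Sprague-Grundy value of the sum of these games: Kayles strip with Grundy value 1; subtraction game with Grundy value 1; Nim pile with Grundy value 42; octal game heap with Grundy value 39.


By the Sprague-Grundy theorem, the Grundy value of a sum of games is the XOR of individual Grundy values.
Kayles strip: Grundy value = 1. Running XOR: 0 XOR 1 = 1
subtraction game: Grundy value = 1. Running XOR: 1 XOR 1 = 0
Nim pile: Grundy value = 42. Running XOR: 0 XOR 42 = 42
octal game heap: Grundy value = 39. Running XOR: 42 XOR 39 = 13
The combined Grundy value is 13.

13


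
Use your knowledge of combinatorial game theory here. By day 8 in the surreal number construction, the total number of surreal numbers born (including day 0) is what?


Day 0: {|} = 0 is born. Count = 1.
Day n: the number of surreal numbers born by day n is 2^(n+1) - 1.
By day 0: 2^1 - 1 = 1
By day 1: 2^2 - 1 = 3
By day 2: 2^3 - 1 = 7
By day 3: 2^4 - 1 = 15
By day 4: 2^5 - 1 = 31
By day 5: 2^6 - 1 = 63
By day 6: 2^7 - 1 = 127
By day 7: 2^8 - 1 = 255
By day 8: 2^9 - 1 = 511
By day 8: 511 surreal numbers.

511


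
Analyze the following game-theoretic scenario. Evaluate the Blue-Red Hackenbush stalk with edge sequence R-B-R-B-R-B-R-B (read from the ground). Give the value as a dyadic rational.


Edges (from ground): R-B-R-B-R-B-R-B
By Berlekamp's sign-expansion rule, a Blue-Red Hackenbush stalk has the value of the surreal number whose sign sequence is the edge sequence with B -> + and R -> -.
Sign sequence: -+-+-+-+
Trace the sign expansion in the surreal number tree, starting from 0:
Edge 1: R (sign -) -> bounds (-inf, 0), value = -1
Edge 2: B (sign +) -> bounds (-1, 0), value = -1/2
Edge 3: R (sign -) -> bounds (-1, -1/2), value = -3/4
Edge 4: B (sign +) -> bounds (-3/4, -1/2), value = -5/8
Edge 5: R (sign -) -> bounds (-3/4, -5/8), value = -11/16
Edge 6: B (sign +) -> bounds (-11/16, -5/8), value = -21/32
Edge 7: R (sign -) -> bounds (-11/16, -21/32), value = -43/64
Edge 8: B (sign +) -> bounds (-43/64, -21/32), value = -85/128
Game value = -85/128

-85/128


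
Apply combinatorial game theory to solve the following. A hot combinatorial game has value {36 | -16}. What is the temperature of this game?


The game is {36 | -16}, a switch {a | b} with numbers a > b.
Cooling {a | b} by t gives {a - t | b + t}, which stops being hot when a - t = b + t, i.e. at t = (a - b)/2. So the temperature of a switch is (a - b)/2.
Temperature = (Left option - Right option) / 2
= (36 - (-16)) / 2
= 52 / 2
= 26

26


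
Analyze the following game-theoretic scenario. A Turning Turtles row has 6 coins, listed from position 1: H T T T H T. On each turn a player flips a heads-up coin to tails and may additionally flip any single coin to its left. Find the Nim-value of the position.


Coins: H T T T H T
Key fact: a single head at position k behaves exactly like a Nim heap of size k (turning it to T and optionally flipping a coin at j < k corresponds to moving the heap from k to j, or to 0), and heads combine as a disjunctive sum (two heads at the same place would cancel, matching j XOR j = 0). So the Nim-value is the XOR of the 1-indexed positions of the heads.
Face-up positions (1-indexed): [1, 5]
XOR 0 with 1: 0 XOR 1 = 1
XOR 1 with 5: 1 XOR 5 = 4
Nim-value = 4

4


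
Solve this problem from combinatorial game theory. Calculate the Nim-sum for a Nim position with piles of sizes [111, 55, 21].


We need the XOR (exclusive or) of all pile sizes.
After XOR-ing pile 1 (size 111): 0 XOR 111 = 111
After XOR-ing pile 2 (size 55): 111 XOR 55 = 88
After XOR-ing pile 3 (size 21): 88 XOR 21 = 77
The Nim-value of this position is 77.

77


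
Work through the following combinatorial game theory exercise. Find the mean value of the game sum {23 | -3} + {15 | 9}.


G1 = {23 | -3}, G2 = {15 | 9}
Each is a switch {a | b} with numbers a > b; its mean value is (a + b)/2, and mean value is additive over game sums: m(G1 + G2) = m(G1) + m(G2).
Mean of G1 = (23 + (-3))/2 = 20/2 = 10
Mean of G2 = (15 + (9))/2 = 24/2 = 12
Mean of G1 + G2 = 10 + 12 = 22

22


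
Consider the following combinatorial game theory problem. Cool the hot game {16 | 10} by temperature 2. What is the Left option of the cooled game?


Original game: {16 | 10} (a switch {a | b} with a > b).
Cooling by t (for t below the temperature (a - b)/2 = 3) taxes each move by t: {a | b} cooled by t is {a - t | b + t}.
Cooling amount: t = 2
Cooled Left option: 16 - 2 = 14
Cooled Right option: 10 + 2 = 12
Cooled game: {14 | 12}
Left option = 14

14


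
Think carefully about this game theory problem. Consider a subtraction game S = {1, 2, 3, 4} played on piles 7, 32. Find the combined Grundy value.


Subtraction set: {1, 2, 3, 4}
For this subtraction set, G(n) = n mod 5 (period = max + 1 = 5).
Pile 1 (size 7): G(7) = 7 mod 5 = 2
Pile 2 (size 32): G(32) = 32 mod 5 = 2
Total Grundy value = XOR of all: 2 XOR 2 = 0

0


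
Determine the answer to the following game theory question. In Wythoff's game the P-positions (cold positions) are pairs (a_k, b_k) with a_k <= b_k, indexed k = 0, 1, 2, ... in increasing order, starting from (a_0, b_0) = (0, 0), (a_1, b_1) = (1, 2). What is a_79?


By Wythoff's theorem, a_k = floor(k * phi) and b_k = floor(k * phi^2) = a_k + k, where phi = (1 + sqrt(5))/2 is the golden ratio.
phi = (1 + sqrt(5))/2 = 1.618034
k = 79
k * phi = 79 * 1.618034 = 127.824685
a_79 = floor(k * phi) = 127

127


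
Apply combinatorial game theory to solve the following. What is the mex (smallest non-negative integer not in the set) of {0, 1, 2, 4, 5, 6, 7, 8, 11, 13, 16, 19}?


Set = {0, 1, 2, 4, 5, 6, 7, 8, 11, 13, 16, 19}
0 is in the set.
1 is in the set.
2 is in the set.
3 is NOT in the set. This is the mex.
mex = 3

3


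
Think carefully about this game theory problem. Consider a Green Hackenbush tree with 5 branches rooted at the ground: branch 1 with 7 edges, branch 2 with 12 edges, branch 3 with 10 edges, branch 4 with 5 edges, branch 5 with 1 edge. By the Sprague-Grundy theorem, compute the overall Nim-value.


The tree has 5 branches from the ground vertex.
In Green Hackenbush, the Nim-value of a simple path of length k is k.
Branch 1: length 7, Nim-value = 7
Branch 2: length 12, Nim-value = 12
Branch 3: length 10, Nim-value = 10
Branch 4: length 5, Nim-value = 5
Branch 5: length 1, Nim-value = 1
Total Nim-value = XOR of all branch values:
0 XOR 7 = 7
7 XOR 12 = 11
11 XOR 10 = 1
1 XOR 5 = 4
4 XOR 1 = 5
Nim-value of the tree = 5

5


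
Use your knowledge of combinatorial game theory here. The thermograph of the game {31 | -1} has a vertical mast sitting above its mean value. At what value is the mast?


Game = {31 | -1}, a switch {a | b} with numbers a > b.
Its thermograph has left wall a - t and right wall b + t, which meet at t = (a - b)/2, where both equal (a + b)/2. So the mast (mean value) is at (a + b)/2.
Mean = (31 + (-1))/2 = 30/2 = 15

15


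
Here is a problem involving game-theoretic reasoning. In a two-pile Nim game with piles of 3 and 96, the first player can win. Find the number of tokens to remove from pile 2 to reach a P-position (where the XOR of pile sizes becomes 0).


Piles: 3 and 96
Current XOR: 3 XOR 96 = 99 (non-zero, so this is an N-position).
To make the XOR zero, we need to find a move that balances the piles.
For pile 2 (size 96): target = 96 XOR 99 = 3
We reduce pile 2 from 96 to 3.
Tokens removed: 96 - 3 = 93
Verification: 3 XOR 3 = 0

93


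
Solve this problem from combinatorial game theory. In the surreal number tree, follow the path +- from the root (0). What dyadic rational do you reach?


Sign expansion: +-
Rule: track bounds (lo, hi), initially (-inf, +inf). On '+', the current value becomes lo and we move to the simplest number in (value, hi): value + 1 if hi = +inf, otherwise the midpoint (value + hi)/2. On '-', the current value becomes hi and we move to value - 1 if lo = -inf, otherwise the midpoint (lo + value)/2.
Start at 0.
Step 1: sign = +, move right. Bounds: (0, +inf). Value = 1
Step 2: sign = -, move left. Bounds: (0, 1). Value = 1/2
The surreal number with sign expansion +- is 1/2.

1/2


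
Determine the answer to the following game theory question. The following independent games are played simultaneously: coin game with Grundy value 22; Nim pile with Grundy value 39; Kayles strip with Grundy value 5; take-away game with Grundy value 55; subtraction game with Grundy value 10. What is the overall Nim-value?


By the Sprague-Grundy theorem, the Grundy value of a sum of games is the XOR of individual Grundy values.
coin game: Grundy value = 22. Running XOR: 0 XOR 22 = 22
Nim pile: Grundy value = 39. Running XOR: 22 XOR 39 = 49
Kayles strip: Grundy value = 5. Running XOR: 49 XOR 5 = 52
take-away game: Grundy value = 55. Running XOR: 52 XOR 55 = 3
subtraction game: Grundy value = 10. Running XOR: 3 XOR 10 = 9
The combined Grundy value is 9.

9


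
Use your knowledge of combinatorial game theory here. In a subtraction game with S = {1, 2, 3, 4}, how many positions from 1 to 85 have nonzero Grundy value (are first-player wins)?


Subtraction set S = {1, 2, 3, 4}, so G(n) = n mod 5.
G(n) = 0 when n is a multiple of 5.
Multiples of 5 in [1, 85]: 17
N-positions (nonzero Grundy) = 85 - 17 = 68

68


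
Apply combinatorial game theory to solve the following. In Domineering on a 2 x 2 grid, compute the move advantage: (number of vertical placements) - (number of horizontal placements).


Board is 2 x 2 (rows x cols).
Left (vertical) placements: (rows-1) * cols = 1 * 2 = 2
Right (horizontal) placements: rows * (cols-1) = 2 * 1 = 2
Advantage = Left - Right = 2 - 2 = 0

0


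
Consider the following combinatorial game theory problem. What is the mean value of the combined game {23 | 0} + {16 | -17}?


G1 = {23 | 0}, G2 = {16 | -17}
Each is a switch {a | b} with numbers a > b; its mean value is (a + b)/2, and mean value is additive over game sums: m(G1 + G2) = m(G1) + m(G2).
Mean of G1 = (23 + (0))/2 = 23/2 = 23/2
Mean of G2 = (16 + (-17))/2 = -1/2 = -1/2
Mean of G1 + G2 = 23/2 + -1/2 = 11

11


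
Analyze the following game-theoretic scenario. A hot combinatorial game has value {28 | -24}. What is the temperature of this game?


The game is {28 | -24}, a switch {a | b} with numbers a > b.
Cooling {a | b} by t gives {a - t | b + t}, which stops being hot when a - t = b + t, i.e. at t = (a - b)/2. So the temperature of a switch is (a - b)/2.
Temperature = (Left option - Right option) / 2
= (28 - (-24)) / 2
= 52 / 2
= 26

26


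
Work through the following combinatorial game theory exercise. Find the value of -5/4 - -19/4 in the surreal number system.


x = -5/4, y = -19/4
Converting to common denominator: 4
x = -5/4, y = -19/4
x - y = -5/4 - -19/4 = 7/2

7/2


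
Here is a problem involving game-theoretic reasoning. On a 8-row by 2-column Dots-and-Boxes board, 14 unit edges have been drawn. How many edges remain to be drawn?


Grid: 8 x 2 boxes, i.e. 9 rows and 3 columns of dots.
Horizontal edges: (rows + 1) * cols = 9 * 2 = 18
Vertical edges: rows * (cols + 1) = 8 * 3 = 24
Total edges: 18 + 24 = 42
Edges drawn: 14
Remaining: 42 - 14 = 28

28


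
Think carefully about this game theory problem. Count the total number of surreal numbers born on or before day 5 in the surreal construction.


Day 0: {|} = 0 is born. Count = 1.
Day n: the number of surreal numbers born by day n is 2^(n+1) - 1.
By day 0: 2^1 - 1 = 1
By day 1: 2^2 - 1 = 3
By day 2: 2^3 - 1 = 7
By day 3: 2^4 - 1 = 15
By day 4: 2^5 - 1 = 31
By day 5: 2^6 - 1 = 63
By day 5: 63 surreal numbers.

63


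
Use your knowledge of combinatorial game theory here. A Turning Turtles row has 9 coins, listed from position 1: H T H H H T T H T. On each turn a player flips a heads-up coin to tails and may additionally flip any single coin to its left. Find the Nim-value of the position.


Coins: H T H H H T T H T
Key fact: a single head at position k behaves exactly like a Nim heap of size k (turning it to T and optionally flipping a coin at j < k corresponds to moving the heap from k to j, or to 0), and heads combine as a disjunctive sum (two heads at the same place would cancel, matching j XOR j = 0). So the Nim-value is the XOR of the 1-indexed positions of the heads.
Face-up positions (1-indexed): [1, 3, 4, 5, 8]
XOR 0 with 1: 0 XOR 1 = 1
XOR 1 with 3: 1 XOR 3 = 2
XOR 2 with 4: 2 XOR 4 = 6
XOR 6 with 5: 6 XOR 5 = 3
XOR 3 with 8: 3 XOR 8 = 11
Nim-value = 11

11


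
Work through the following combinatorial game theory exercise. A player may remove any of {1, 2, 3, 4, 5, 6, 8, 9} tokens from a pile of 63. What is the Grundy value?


The subtraction set is S = {1, 2, 3, 4, 5, 6, 8, 9}.
G(k) = mex{ G(k - s) : s in S, s <= k }. We compute iteratively: G(0) = 0.
G(1) = mex({0}) = 1
G(2) = mex({0, 1}) = 2
G(3) = mex({0, 1, 2}) = 3
G(4) = mex({0, 1, 2, 3}) = 4
G(5) = mex({0, 1, 2, 3, 4}) = 5
G(6) = mex({0, 1, 2, 3, 4, 5}) = 6
G(7) = mex({1, 2, 3, 4, 5, 6}) = 0
G(8) = mex({0, 2, 3, 4, 5, 6}) = 1
G(9) = mex({0, 1, 3, 4, 5, 6}) = 2
G(10) = mex({0, 1, 2, 4, 5, 6}) = 3
G(11) = mex({0, 1, 2, 3, 5, 6}) = 4
G(12) = mex({0, 1, 2, 3, 4, 6}) = 5
G(13) = mex({0, 1, 2, 3, 4, 5}) = 6
G(14) = mex({1, 2, 3, 4, 5, 6}) = 0
G(15) = mex({0, 2, 3, 4, 5, 6}) = 1
Observe that G(7)..G(15) = 0, 1, 2, 3, 4, 5, 6, 0, 1 repeats G(0)..G(8) = 0, 1, 2, 3, 4, 5, 6, 0, 1.
For k >= max(S) = 9, G(k) is determined by the previous 9 values G(k-9)..G(k-1); a window of 9 consecutive values has recurred shifted by 7, so by induction G(k + 7) = G(k) for all k >= 0: the sequence is periodic from the start with period 7.
One period: G(0..6) = 0, 1, 2, 3, 4, 5, 6.
63 mod 7 = 0, so G(63) = G(0) = 0.

0


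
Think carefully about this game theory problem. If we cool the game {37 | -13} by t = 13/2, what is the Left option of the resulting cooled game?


Original game: {37 | -13} (a switch {a | b} with a > b).
Cooling by t (for t below the temperature (a - b)/2 = 25) taxes each move by t: {a | b} cooled by t is {a - t | b + t}.
Cooling amount: t = 13/2
Cooled Left option: 37 - 13/2 = 61/2
Cooled Right option: -13 + 13/2 = -13/2
Cooled game: {61/2 | -13/2}
Left option = 61/2

61/2


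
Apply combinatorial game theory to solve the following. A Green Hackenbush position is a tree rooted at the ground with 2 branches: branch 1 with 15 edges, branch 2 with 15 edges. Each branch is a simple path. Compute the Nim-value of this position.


The tree has 2 branches from the ground vertex.
In Green Hackenbush, the Nim-value of a simple path of length k is k.
Branch 1: length 15, Nim-value = 15
Branch 2: length 15, Nim-value = 15
Total Nim-value = XOR of all branch values:
0 XOR 15 = 15
15 XOR 15 = 0
Nim-value of the tree = 0

0


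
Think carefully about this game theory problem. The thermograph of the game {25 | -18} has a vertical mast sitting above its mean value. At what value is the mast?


Game = {25 | -18}, a switch {a | b} with numbers a > b.
Its thermograph has left wall a - t and right wall b + t, which meet at t = (a - b)/2, where both equal (a + b)/2. So the mast (mean value) is at (a + b)/2.
Mean = (25 + (-18))/2 = 7/2 = 7/2

7/2


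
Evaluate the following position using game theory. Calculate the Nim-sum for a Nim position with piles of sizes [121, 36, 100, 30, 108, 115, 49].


We need the XOR (exclusive or) of all pile sizes.
After XOR-ing pile 1 (size 121): 0 XOR 121 = 121
After XOR-ing pile 2 (size 36): 121 XOR 36 = 93
After XOR-ing pile 3 (size 100): 93 XOR 100 = 57
After XOR-ing pile 4 (size 30): 57 XOR 30 = 39
After XOR-ing pile 5 (size 108): 39 XOR 108 = 75
After XOR-ing pile 6 (size 115): 75 XOR 115 = 56
After XOR-ing pile 7 (size 49): 56 XOR 49 = 9
The Nim-value of this position is 9.

9


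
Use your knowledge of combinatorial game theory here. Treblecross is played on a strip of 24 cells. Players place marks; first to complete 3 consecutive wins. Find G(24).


Treblecross: place X on empty cells; 3-in-a-row wins.
Playing within two cells of an existing X lets the opponent win at once, so sensible play treats the cells i-2..i+2 around each X as dead. The player left with no safe cell loses, so this is a normal-play take-away game on strips of safe cells.
Placing X at cell i (0-indexed) of a strip of k safe cells leaves independent strips of sizes max(0, i-2) and max(0, k-i-3). Hence G(k) = mex{ G(max(0,i-2)) XOR G(max(0,k-i-3)) : 0 <= i < k }, with G(0) = 0.
G(1): splits (0,0):0^0=0 -> mex({0}) = 1
G(2): splits (0,0):0^0=0 -> mex({0}) = 1
G(3): splits (0,0):0^0=0 -> mex({0}) = 1
G(4): splits (0,1):0^1=1 (0,0):0^0=0 -> mex({0, 1}) = 2
G(5): splits (0,2):0^1=1 (0,1):0^1=1 (0,0):0^0=0 -> mex({0, 1}) = 2
G(6) = mex({1}) = 0
G(7) = mex({0, 1, 2}) = 3
G(8) = mex({0, 1, 2}) = 3
G(9) = mex({0, 2}) = 1
G(10) = mex({0, 2, 3}) = 1
G(11) = mex({0, 3}) = 1
G(12) = mex({1, 3}) = 0
G(13) = mex({0, 1, 2, 3}) = 4
G(14) = mex({0, 1, 2}) = 3
G(15) = mex({0, 1, 2}) = 3
G(16) = mex({0, 1, 2, 4}) = 3
G(17) = mex({0, 1, 3, 4}) = 2
G(18) = mex({0, 1, 3, 4}) = 2
G(19) = mex({0, 1, 3, 5}) = 2
G(20) = mex({0, 1, 2, 3, 5}) = 4
G(21) = mex({0, 1, 2, 3, 5}) = 4
G(22) = mex({1, 2, 6}) = 0
G(23) = mex({0, 1, 2, 3, 4, 6}) = 5
G(24) = mex({0, 1, 2, 3, 4}) = 5
Therefore G(24) = 5.

5


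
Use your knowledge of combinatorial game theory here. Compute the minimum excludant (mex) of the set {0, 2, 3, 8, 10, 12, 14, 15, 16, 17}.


Set = {0, 2, 3, 8, 10, 12, 14, 15, 16, 17}
0 is in the set.
1 is NOT in the set. This is the mex.
mex = 1

1


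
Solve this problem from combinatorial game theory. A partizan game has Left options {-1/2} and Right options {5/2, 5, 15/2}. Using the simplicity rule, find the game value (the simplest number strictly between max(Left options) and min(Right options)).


Left options: {-1/2}, max = -1/2
Right options: {5/2, 5, 15/2}, min = 5/2
All options are numbers and max(Left) < min(Right), so by the simplicity theorem the value is the simplest (earliest-born) number strictly between -1/2 and 5/2.
Integers 0 through 2 all lie strictly between -1/2 and 5/2.
Among integers, the simplest (lowest birthday = smallest |n|; 0 is born on day 0, +-n on day n) is 0.
No non-integer in the interval can be simpler: if x is a non-integer in the interval, then floor(x) or ceil(x) also lies in the interval (the interval contains an integer), and both are proper prefixes of x's sign expansion, i.e. born earlier. So the game value is 0.
Game value = 0

0


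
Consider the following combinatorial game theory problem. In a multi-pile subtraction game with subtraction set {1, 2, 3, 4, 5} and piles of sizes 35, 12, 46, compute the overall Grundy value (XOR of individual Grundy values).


Subtraction set: {1, 2, 3, 4, 5}
For this subtraction set, G(n) = n mod 6 (period = max + 1 = 6).
Pile 1 (size 35): G(35) = 35 mod 6 = 5
Pile 2 (size 12): G(12) = 12 mod 6 = 0
Pile 3 (size 46): G(46) = 46 mod 6 = 4
Total Grundy value = XOR of all: 5 XOR 0 XOR 4 = 1

1


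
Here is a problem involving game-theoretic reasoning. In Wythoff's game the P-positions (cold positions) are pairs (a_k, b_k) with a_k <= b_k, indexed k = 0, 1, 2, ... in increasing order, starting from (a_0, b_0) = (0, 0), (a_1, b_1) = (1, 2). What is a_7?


By Wythoff's theorem, a_k = floor(k * phi) and b_k = floor(k * phi^2) = a_k + k, where phi = (1 + sqrt(5))/2 is the golden ratio.
phi = (1 + sqrt(5))/2 = 1.618034
k = 7
k * phi = 7 * 1.618034 = 11.326238
a_7 = floor(k * phi) = 11

11


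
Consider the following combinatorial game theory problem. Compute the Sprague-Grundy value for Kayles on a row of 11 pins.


Kayles: a move removes 1 or 2 adjacent pins from a contiguous row.
Removing pins from a row of k leaves two independent rows (a, b) with a + b = k - 1 (one pin) or a + b = k - 2 (two pins); an end removal gives a = 0.
By Sprague-Grundy, G(k) = mex{ G(a) XOR G(b) } over all these splits. G(0) = 0.
G(1): splits (0,0):0^0=0 -> mex({0}) = 1
G(2): splits (0,1):0^1=1 (0,0):0^0=0 -> mex({0, 1}) = 2
G(3): splits (0,2):0^2=2 (1,1):1^1=0 (0,1):0^1=1 -> mex({0, 1, 2}) = 3
G(4): splits (0,3):0^3=3 (1,2):1^2=3 (0,2):0^2=2 (1,1):1^1=0 -> mex({0, 2, 3}) = 1
G(5): splits (0,4):0^1=1 (1,3):1^3=2 (2,2):2^2=0 (0,3):0^3=3 (1,2):1^2=3 -> mex({0, 1, 2, 3}) = 4
G(6) = mex({0, 1, 2, 4}) = 3
G(7) = mex({0, 1, 3, 4, 5}) = 2
G(8) = mex({0, 2, 3, 5, 6}) = 1
G(9) = mex({0, 1, 2, 3, 6, 7}) = 4
G(10) = mex({0, 1, 3, 4, 5, 7}) = 2
G(11) = mex({0, 1, 2, 3, 4, 5}) = 6
Therefore G(11) = 6.

6


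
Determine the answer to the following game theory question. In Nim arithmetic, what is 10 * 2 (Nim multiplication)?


Nim multiplication is bilinear over XOR: (u XOR v) * w = (u*w) XOR (v*w).
So we split each operand into its bit components and XOR the pairwise Nim products.
10 = 2 + 8 (as XOR of powers of 2).
2 = 2 (as XOR of powers of 2).
Using the standard Nim-product table on single bits:
  2*2 = 3,   2*4 = 8,   2*8 = 12,
  4*4 = 6,   4*8 = 11,  8*8 = 13,
and  1*x = x (identity), k*l = l*k (commutative).
Pairwise Nim products:
  2 * 2 = 3
  8 * 2 = 12
XOR them: 3 XOR 12 = 15.
Result: 10 * 2 = 15 (in Nim).

15


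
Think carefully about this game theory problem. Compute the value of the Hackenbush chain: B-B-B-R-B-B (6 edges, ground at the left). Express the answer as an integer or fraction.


Edges (from ground): B-B-B-R-B-B
By Berlekamp's sign-expansion rule, a Blue-Red Hackenbush stalk has the value of the surreal number whose sign sequence is the edge sequence with B -> + and R -> -.
Sign sequence: +++-++
Trace the sign expansion in the surreal number tree, starting from 0:
Edge 1: B (sign +) -> bounds (0, +inf), value = 1
Edge 2: B (sign +) -> bounds (1, +inf), value = 2
Edge 3: B (sign +) -> bounds (2, +inf), value = 3
Edge 4: R (sign -) -> bounds (2, 3), value = 5/2
Edge 5: B (sign +) -> bounds (5/2, 3), value = 11/4
Edge 6: B (sign +) -> bounds (11/4, 3), value = 23/8
Game value = 23/8

23/8


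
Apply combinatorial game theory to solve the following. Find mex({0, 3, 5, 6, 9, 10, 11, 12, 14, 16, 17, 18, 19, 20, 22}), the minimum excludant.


Set = {0, 3, 5, 6, 9, 10, 11, 12, 14, 16, 17, 18, 19, 20, 22}
0 is in the set.
1 is NOT in the set. This is the mex.
mex = 1

1


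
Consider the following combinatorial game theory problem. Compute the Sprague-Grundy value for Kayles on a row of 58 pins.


Kayles: a move removes 1 or 2 adjacent pins from a contiguous row.
Removing pins from a row of k leaves two independent rows (a, b) with a + b = k - 1 (one pin) or a + b = k - 2 (two pins); an end removal gives a = 0.
By Sprague-Grundy, G(k) = mex{ G(a) XOR G(b) } over all these splits. G(0) = 0.
G(1): splits (0,0):0^0=0 -> mex({0}) = 1
G(2): splits (0,1):0^1=1 (0,0):0^0=0 -> mex({0, 1}) = 2
G(3): splits (0,2):0^2=2 (1,1):1^1=0 (0,1):0^1=1 -> mex({0, 1, 2}) = 3
G(4): splits (0,3):0^3=3 (1,2):1^2=3 (0,2):0^2=2 (1,1):1^1=0 -> mex({0, 2, 3}) = 1
G(5): splits (0,4):0^1=1 (1,3):1^3=2 (2,2):2^2=0 (0,3):0^3=3 (1,2):1^2=3 -> mex({0, 1, 2, 3}) = 4
G(6) = mex({0, 1, 2, 4}) = 3
G(7) = mex({0, 1, 3, 4, 5}) = 2
G(8) = mex({0, 2, 3, 5, 6}) = 1
G(9) = mex({0, 1, 2, 3, 6, 7}) = 4
G(10) = mex({0, 1, 3, 4, 5, 7}) = 2
G(11) = mex({0, 1, 2, 3, 4, 5}) = 6
G(12) = mex({0, 1, 2, 3, 5, 6, 7}) = 4
G(13) = mex({0, 2, 3, 4, 6, 7}) = 1
G(14) = mex({0, 1, 4, 5, 6, 7}) = 2
G(15) = mex({0, 1, 2, 3, 4, 5, 6}) = 7
G(16) = mex({0, 2, 3, 5, 6, 7}) = 1
G(17) = mex({0, 1, 2, 3, 5, 6, 7}) = 4
G(18) = mex({0, 1, 2, 4, 5, 6}) = 3
G(19) = mex({0, 1, 3, 4, 5, 7}) = 2
G(20) = mex({0, 2, 3, 4, 5, 6, 7}) = 1
G(21) = mex({0, 1, 2, 3, 5, 6, 7}) = 4
G(22) = mex({0, 1, 2, 3, 4, 5, 7}) = 6
G(23) = mex({0, 1, 2, 3, 4, 5, 6}) = 7
G(24) = mex({0, 1, 2, 3, 5, 6, 7}) = 4
G(25) = mex({0, 2, 3, 4, 6, 7}) = 1
G(26) = mex({0, 1, 3, 4, 5, 6, 7}) = 2
G(27) = mex({0, 1, 2, 3, 4, 5, 6, 7}) = 8
G(28) = mex({0, 1, 2, 3, 4, 6, 7, 8}) = 5
G(29) = mex({0, 1, 2, 3, 5, 6, 7, 8, 9}) = 4
G(30) = mex({0, 1, 2, 3, 4, 5, 6, 9, 10}) = 7
G(31) = mex({0, 1, 3, 4, 5, 7, 10, 11}) = 2
G(32) = mex({0, 2, 3, 4, 5, 6, 7, 9, 11}) = 1
G(33) = mex({0, 1, 2, 3, 4, 5, 6, 7, 9, 12}) = 8
G(34) = mex({0, 1, 2, 3, 4, 5, 7, 8, 11, 12}) = 6
G(35) = mex({0, 1, 2, 3, 4, 5, 6, 8, 9, 10, 11}) = 7
G(36) = mex({0, 1, 2, 3, 5, 6, 7, 9, 10}) = 4
G(37) = mex({0, 2, 3, 4, 6, 7, 9, 10, 11, 12}) = 1
G(38) = mex({0, 1, 3, 4, 5, 6, 7, 9, 10, 11, 12}) = 2
G(39) = mex({0, 1, 2, 4, 5, 6, 7, 9, 10, 12, 14}) = 3
G(40) = mex({0, 2, 3, 4, 6, 7, 11, 12, 14}) = 1
G(41) = mex({0, 1, 2, 3, 5, 6, 7, 9, 10, 11, 12}) = 4
G(42) = mex({0, 1, 2, 3, 4, 5, 6, 9, 10}) = 7
G(43) = mex({0, 1, 3, 4, 5, 7, 9, 10, 12, 15}) = 2
G(44) = mex({0, 2, 3, 4, 5, 6, 7, 9, 10, 12, 15}) = 1
G(45) = mex({0, 1, 2, 3, 4, 5, 6, 7, 9, 10, 12, 14}) = 8
G(46) = mex({0, 1, 3, 4, 5, 7, 8, 11, 12, 14}) = 2
G(47) = mex({0, 1, 2, 3, 4, 5, 6, 8, 9, 10, 11, 12}) = 7
G(48) = mex({0, 1, 2, 3, 5, 6, 7, 9, 10}) = 4
G(49) = mex({0, 2, 3, 4, 6, 7, 9, 10, 11, 12, 15}) = 1
G(50) = mex({0, 1, 4, 5, 6, 7, 9, 11, 12, 14, 15}) = 2
G(51) = mex({0, 1, 2, 3, 4, 5, 6, 7, 9, 12, 14, 15}) = 8
G(52) = mex({0, 2, 3, 4, 5, 6, 7, 8, 11, 12, 15}) = 1
G(53) = mex({0, 1, 2, 3, 5, 6, 7, 8, 9, 10, 11, 12}) = 4
G(54) = mex({0, 1, 2, 3, 4, 5, 6, 9, 10}) = 7
G(55) = mex({0, 1, 3, 4, 5, 7, 9, 10, 11, 12}) = 2
G(56) = mex({0, 2, 3, 4, 5, 6, 7, 9, 10, 11, 12, 13, 14}) = 1
G(57) = mex({0, 1, 2, 3, 5, 6, 7, 9, 10, 12, 13, 14, 15}) = 4
G(58) = mex({0, 1, 3, 4, 5, 7, 11, 12, 14, 15}) = 2
Therefore G(58) = 2.

2
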